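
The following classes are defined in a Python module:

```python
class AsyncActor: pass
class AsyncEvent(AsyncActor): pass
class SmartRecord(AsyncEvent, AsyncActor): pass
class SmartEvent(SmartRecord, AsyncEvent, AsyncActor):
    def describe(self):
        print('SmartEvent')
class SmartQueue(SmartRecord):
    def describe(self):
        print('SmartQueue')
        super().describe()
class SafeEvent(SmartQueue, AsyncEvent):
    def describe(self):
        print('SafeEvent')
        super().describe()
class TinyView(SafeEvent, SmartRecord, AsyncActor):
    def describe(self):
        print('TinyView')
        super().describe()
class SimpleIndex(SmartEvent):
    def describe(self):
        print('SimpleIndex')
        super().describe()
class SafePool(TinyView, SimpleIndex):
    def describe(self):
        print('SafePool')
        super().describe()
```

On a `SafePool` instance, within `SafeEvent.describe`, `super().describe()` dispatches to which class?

L[SafePool] = SafePool + merge(L[TinyView], L[SimpleIndex], [TinyView SimpleIndex])
  take TinyView:  [TinyView SafeEvent SmartQueue SmartRecord AsyncEvent AsyncActor object] + [SimpleIndex SmartEvent SmartRecord AsyncEvent AsyncActor object] + [TinyView SimpleIndex]
  take SafeEvent:  [SafeEvent SmartQueue SmartRecord AsyncEvent AsyncActor object] + [SimpleIndex SmartEvent SmartRecord AsyncEvent AsyncActor object] + [SimpleIndex]
  take SmartQueue:  [SmartQueue SmartRecord AsyncEvent AsyncActor object] + [SimpleIndex SmartEvent SmartRecord AsyncEvent AsyncActor object] + [SimpleIndex]
  take SimpleIndex:  [SmartRecord AsyncEvent AsyncActor object] + [SimpleIndex SmartEvent SmartRecord AsyncEvent AsyncActor object] + [SimpleIndex]
  take SmartEvent:  [SmartRecord AsyncEvent AsyncActor object] + [SmartEvent SmartRecord AsyncEvent AsyncActor object]
  take SmartRecord:  [SmartRecord AsyncEvent AsyncActor object] + [SmartRecord AsyncEvent AsyncActor object]
  take AsyncEvent:  [AsyncEvent AsyncActor object] + [AsyncEvent AsyncActor object]
  take AsyncActor:  [AsyncActor object] + [AsyncActor object]
  take object:  [object] + [object]
MRO: SafePool TinyView SafeEvent SmartQueue SimpleIndex SmartEvent SmartRecord AsyncEvent AsyncActor object
super() in SafeEvent.describe on a SafePool instance goes to the class after SafeEvent in SafePool's MRO: SmartQueue.

SmartQueue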